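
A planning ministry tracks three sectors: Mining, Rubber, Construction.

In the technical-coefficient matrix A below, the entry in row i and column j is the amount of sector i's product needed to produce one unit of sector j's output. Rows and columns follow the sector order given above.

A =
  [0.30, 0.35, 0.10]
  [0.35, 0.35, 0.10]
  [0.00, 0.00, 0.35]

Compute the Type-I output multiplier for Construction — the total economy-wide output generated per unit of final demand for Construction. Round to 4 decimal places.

I − A =
  [   0.70    -0.35    -0.10]
  [  -0.35     0.65    -0.10]
  [   0.00     0.00     0.65]
Cofactors of I−A, C_ij = (−1)^(i+j)·(minor ij) (rows/columns in the sector order above):
  C_11 = (0.65)(0.65) − (-0.10)(0.00) = 0.4225
  C_12 = −[(-0.35)(0.65) − (-0.10)(0.00)] = 0.2275
  C_13 = (-0.35)(0.00) − (0.65)(0.00) = 0.0000
  C_21 = −[(-0.35)(0.65) − (-0.10)(0.00)] = 0.2275
  C_22 = (0.70)(0.65) − (-0.10)(0.00) = 0.4550
  C_23 = −[(0.70)(0.00) − (-0.35)(0.00)] = 0.0000
  C_31 = (-0.35)(-0.10) − (-0.10)(0.65) = 0.1000
  C_32 = −[(0.70)(-0.10) − (-0.10)(-0.35)] = 0.1050
  C_33 = (0.70)(0.65) − (-0.35)(-0.35) = 0.3325
det(I−A) = Σ_j (I−A)_1j·C_1j = (0.70)(0.4225) + (-0.35)(0.2275) + (-0.10)(0.0000) = 0.216125
adj(I−A) = Cᵀ =
  [ 0.4225   0.2275   0.1000]
  [ 0.2275   0.4550   0.1050]
  [ 0.0000   0.0000   0.3325]
(I − A)⁻¹ = adj(I−A) / det(I−A) ≈
  [   1.95489     1.05263     0.46270]
  [   1.05263     2.10526     0.48583]
  [   0.00000     0.00000     1.53846]
The output multiplier for sector j is the column-j sum of the Leontief inverse (I − A)⁻¹ = adj(I−A) / det(I−A).
Column 3 of adj(I−A): (0.1000, 0.1050, 0.3325); det(I−A) = 0.216125.
m_3 = (0.1000 + 0.1050 + 0.3325) / 0.216125 = 0.5375 / 0.216125 ≈ 2.4870.

m_3 = 2.4870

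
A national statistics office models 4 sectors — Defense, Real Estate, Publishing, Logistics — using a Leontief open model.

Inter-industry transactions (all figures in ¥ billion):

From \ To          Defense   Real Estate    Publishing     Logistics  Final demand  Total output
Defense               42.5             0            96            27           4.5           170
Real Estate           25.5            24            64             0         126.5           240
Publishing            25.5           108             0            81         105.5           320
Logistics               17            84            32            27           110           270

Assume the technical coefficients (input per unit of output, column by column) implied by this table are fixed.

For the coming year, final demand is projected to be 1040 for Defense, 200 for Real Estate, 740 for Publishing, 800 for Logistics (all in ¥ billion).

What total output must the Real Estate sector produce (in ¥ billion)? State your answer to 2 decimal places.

x_2 = 1122.33

Technical coefficients a_ij = z_ij / X_j:
  a_11 = 42.5/170 = 0.25, a_21 = 25.5/170 = 0.15, a_31 = 25.5/170 = 0.15, a_41 = 17/170 = 0.10
  a_12 = 0/240 = 0.00, a_22 = 24/240 = 0.10, a_32 = 108/240 = 0.45, a_42 = 84/240 = 0.35
  a_13 = 96/320 = 0.30, a_23 = 64/320 = 0.20, a_33 = 0/320 = 0.00, a_43 = 32/320 = 0.10
  a_14 = 27/270 = 0.10, a_24 = 0/270 = 0.00, a_34 = 81/270 = 0.30, a_44 = 27/270 = 0.10
I − A =
  [   0.75     0.00    -0.30    -0.10]
  [  -0.15     0.90    -0.20     0.00]
  [  -0.15    -0.45     1.00    -0.30]
  [  -0.10    -0.35    -0.10     0.90]
Compute the cofactors C_ij = (−1)^(i+j)·(3×3 minor ij) of I−A; the adjugate is their transpose:
adj(I−A) = Cᵀ =
  [ 0.68100   0.19250   0.25900   0.16200]
  [ 0.16350   0.59150   0.17500   0.07650]
  [ 0.22500   0.38325   0.59325   0.22275]
  [ 0.16425   0.29400   0.16275   0.54675]
det(I−A) = Σ_j (I−A)_1j·C_1j = (0.75)(0.68100) + (0.00)(0.16350) + (-0.30)(0.22500) + (-0.10)(0.16425) = 0.426825
(I − A)⁻¹ = adj(I−A) / det(I−A) ≈
  [   1.5955     0.4510     0.6068     0.3795]
  [   0.3831     1.3858     0.4100     0.1792]
  [   0.5271     0.8979     1.3899     0.5219]
  [   0.3848     0.6888     0.3813     1.2810]
x = (I − A)⁻¹ d = adj(I−A)·d / det(I−A), with det(I−A) = 0.426825:
  x_1 = (0.68100·1040 + 0.19250·200 + 0.25900·740 + 0.16200·800) / 0.426825 = 1068.00 / 0.426825 ≈ 2502.20
  x_2 = (0.16350·1040 + 0.59150·200 + 0.17500·740 + 0.07650·800) / 0.426825 = 479.04 / 0.426825 ≈ 1122.33
  x_3 = (0.22500·1040 + 0.38325·200 + 0.59325·740 + 0.22275·800) / 0.426825 = 927.855 / 0.426825 ≈ 2173.85
  x_4 = (0.16425·1040 + 0.29400·200 + 0.16275·740 + 0.54675·800) / 0.426825 = 787.455 / 0.426825 ≈ 1844.91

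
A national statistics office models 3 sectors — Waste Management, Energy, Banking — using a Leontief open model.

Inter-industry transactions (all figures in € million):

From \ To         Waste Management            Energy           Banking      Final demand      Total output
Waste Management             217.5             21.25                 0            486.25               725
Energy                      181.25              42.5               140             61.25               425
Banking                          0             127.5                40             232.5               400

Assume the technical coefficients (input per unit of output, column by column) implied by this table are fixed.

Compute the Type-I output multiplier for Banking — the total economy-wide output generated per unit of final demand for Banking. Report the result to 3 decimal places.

m_3 = 1.825

Technical coefficients a_ij = z_ij / X_j:
  a_11 = 217.5/725 = 0.30, a_21 = 181.25/725 = 0.25, a_31 = 0/725 = 0.00
  a_12 = 21.25/425 = 0.05, a_22 = 42.5/425 = 0.10, a_32 = 127.5/425 = 0.30
  a_13 = 0/400 = 0.00, a_23 = 140/400 = 0.35, a_33 = 40/400 = 0.10
I − A =
  [   0.70    -0.05     0.00]
  [  -0.25     0.90    -0.35]
  [   0.00    -0.30     0.90]
Cofactors of I−A, C_ij = (−1)^(i+j)·(minor ij) (rows/columns in the sector order above):
  C_11 = (0.90)(0.90) − (-0.35)(-0.30) = 0.7050
  C_12 = −[(-0.25)(0.90) − (-0.35)(0.00)] = 0.2250
  C_13 = (-0.25)(-0.30) − (0.90)(0.00) = 0.0750
  C_21 = −[(-0.05)(0.90) − (0.00)(-0.30)] = 0.0450
  C_22 = (0.70)(0.90) − (0.00)(0.00) = 0.6300
  C_23 = −[(0.70)(-0.30) − (-0.05)(0.00)] = 0.2100
  C_31 = (-0.05)(-0.35) − (0.00)(0.90) = 0.0175
  C_32 = −[(0.70)(-0.35) − (0.00)(-0.25)] = 0.2450
  C_33 = (0.70)(0.90) − (-0.05)(-0.25) = 0.6175
det(I−A) = Σ_j (I−A)_1j·C_1j = (0.70)(0.7050) + (-0.05)(0.2250) + (0.00)(0.0750) = 0.48225
adj(I−A) = Cᵀ =
  [ 0.7050   0.0450   0.0175]
  [ 0.2250   0.6300   0.2450]
  [ 0.0750   0.2100   0.6175]
(I − A)⁻¹ = adj(I−A) / det(I−A) ≈
  [   1.4619     0.0933     0.0363]
  [   0.4666     1.3064     0.5080]
  [   0.1555     0.4355     1.2805]
The output multiplier for sector j is the column-j sum of the Leontief inverse (I − A)⁻¹ = adj(I−A) / det(I−A).
Column 3 of adj(I−A): (0.0175, 0.2450, 0.6175); det(I−A) = 0.48225.
m_3 = (0.0175 + 0.2450 + 0.6175) / 0.48225 = 0.88 / 0.48225 ≈ 1.825.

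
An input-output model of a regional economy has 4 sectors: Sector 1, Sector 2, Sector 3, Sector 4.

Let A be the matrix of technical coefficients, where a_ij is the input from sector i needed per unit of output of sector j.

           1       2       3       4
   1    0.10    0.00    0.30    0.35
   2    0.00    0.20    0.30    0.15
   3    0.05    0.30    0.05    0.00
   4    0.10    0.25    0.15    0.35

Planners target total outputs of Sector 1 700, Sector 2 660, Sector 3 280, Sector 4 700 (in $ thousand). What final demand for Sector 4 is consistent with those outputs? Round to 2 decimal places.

d_4 = 178.00

I − A =
  [   0.90     0.00    -0.30    -0.35]
  [   0.00     0.80    -0.30    -0.15]
  [  -0.05    -0.30     0.95     0.00]
  [  -0.10    -0.25    -0.15     0.65]
d = (I − A) x:
  d_1 = (+0.90)·700 + (+0.00)·660 + (-0.30)·280 + (-0.35)·700 = 301.00
  d_2 = (+0.00)·700 + (+0.80)·660 + (-0.30)·280 + (-0.15)·700 = 339.00
  d_3 = (-0.05)·700 + (-0.30)·660 + (+0.95)·280 + (+0.00)·700 = 33.00
  d_4 = (-0.10)·700 + (-0.25)·660 + (-0.15)·280 + (+0.65)·700 = 178.00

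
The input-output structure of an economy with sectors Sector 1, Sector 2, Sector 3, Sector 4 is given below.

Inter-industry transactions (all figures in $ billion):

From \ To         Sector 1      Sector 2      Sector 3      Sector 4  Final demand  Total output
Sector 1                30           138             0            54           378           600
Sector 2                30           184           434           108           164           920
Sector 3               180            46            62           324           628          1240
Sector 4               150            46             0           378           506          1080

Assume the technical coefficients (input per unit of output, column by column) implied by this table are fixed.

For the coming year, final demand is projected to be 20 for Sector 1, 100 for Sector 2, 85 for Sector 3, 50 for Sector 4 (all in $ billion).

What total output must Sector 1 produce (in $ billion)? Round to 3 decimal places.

x_1 = 60.638

Technical coefficients a_ij = z_ij / X_j:
  a_11 = 30/600 = 0.05, a_21 = 30/600 = 0.05, a_31 = 180/600 = 0.30, a_41 = 150/600 = 0.25
  a_12 = 138/920 = 0.15, a_22 = 184/920 = 0.20, a_32 = 46/920 = 0.05, a_42 = 46/920 = 0.05
  a_13 = 0/1240 = 0.00, a_23 = 434/1240 = 0.35, a_33 = 62/1240 = 0.05, a_43 = 0/1240 = 0.00
  a_14 = 54/1080 = 0.05, a_24 = 108/1080 = 0.10, a_34 = 324/1080 = 0.30, a_44 = 378/1080 = 0.35
I − A =
  [   0.95    -0.15     0.00    -0.05]
  [  -0.05     0.80    -0.35    -0.10]
  [  -0.30    -0.05     0.95    -0.30]
  [  -0.25    -0.05     0.00     0.65]
Compute the cofactors C_ij = (−1)^(i+j)·(3×3 minor ij) of I−A; the adjugate is their transpose:
adj(I−A) = Cᵀ =
  [ 0.472625   0.095000   0.035000   0.067125]
  [ 0.149125   0.574750   0.211750   0.197625]
  [ 0.218125   0.085750   0.470500   0.247125]
  [ 0.193250   0.080750   0.029750   0.682500]
det(I−A) = Σ_j (I−A)_1j·C_1j = (0.95)(0.472625) + (-0.15)(0.149125) + (0.00)(0.218125) + (-0.05)(0.193250) = 0.4169625
(I − A)⁻¹ = adj(I−A) / det(I−A) ≈
  [   1.1335     0.2278     0.0839     0.1610]
  [   0.3576     1.3784     0.5078     0.4740]
  [   0.5231     0.2057     1.1284     0.5927]
  [   0.4635     0.1937     0.0713     1.6368]
x = (I − A)⁻¹ d = adj(I−A)·d / det(I−A), with det(I−A) = 0.4169625:
  x_1 = (0.472625·20 + 0.095000·100 + 0.035000·85 + 0.067125·50) / 0.4169625 = 25.28375 / 0.4169625 ≈ 60.638
  x_2 = (0.149125·20 + 0.574750·100 + 0.211750·85 + 0.197625·50) / 0.4169625 = 88.3375 / 0.4169625 ≈ 211.860
  x_3 = (0.218125·20 + 0.085750·100 + 0.470500·85 + 0.247125·50) / 0.4169625 = 65.28625 / 0.4169625 ≈ 156.576
  x_4 = (0.193250·20 + 0.080750·100 + 0.029750·85 + 0.682500·50) / 0.4169625 = 48.59375 / 0.4169625 ≈ 116.542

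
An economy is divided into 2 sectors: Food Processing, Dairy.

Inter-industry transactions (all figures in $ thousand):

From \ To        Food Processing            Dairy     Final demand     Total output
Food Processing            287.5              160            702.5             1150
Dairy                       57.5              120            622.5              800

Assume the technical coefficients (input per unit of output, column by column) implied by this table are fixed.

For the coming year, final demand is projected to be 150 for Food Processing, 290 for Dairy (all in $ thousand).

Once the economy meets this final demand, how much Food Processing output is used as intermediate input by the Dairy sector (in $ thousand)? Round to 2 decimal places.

z_12 = 71.71

Technical coefficients a_ij = z_ij / X_j:
  a_11 = 287.5/1150 = 0.25, a_21 = 57.5/1150 = 0.05
  a_12 = 160/800 = 0.20, a_22 = 120/800 = 0.15
I − A =
  [   0.75    -0.20]
  [  -0.05     0.85]
det(I−A) = (0.75)(0.85) − (-0.20)(-0.05) = 0.6275
adj(I−A) = [[0.85, 0.20], [0.05, 0.75]]
(I − A)⁻¹ = adj(I−A) / det(I−A) ≈
  [   1.3546     0.3187]
  [   0.0797     1.1952]
First solve x = (I − A)⁻¹ d = adj(I−A)·d / det(I−A); in particular x_2 = (0.05·150 + 0.75·290) / 0.6275 = 225.00 / 0.6275 ≈ 358.5657.
Intermediate flow from 1 to 2: z_12 = a_12 · x_2 = 0.20 × 225.00 / 0.6275 = 45.00 / 0.6275 ≈ 71.71.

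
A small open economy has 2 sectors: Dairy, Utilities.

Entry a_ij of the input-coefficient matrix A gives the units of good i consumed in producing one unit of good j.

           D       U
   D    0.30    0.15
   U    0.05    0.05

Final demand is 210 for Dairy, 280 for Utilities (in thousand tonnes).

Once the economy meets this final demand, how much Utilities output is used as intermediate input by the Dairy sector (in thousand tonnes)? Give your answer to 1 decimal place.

z_UD = 18.4

I − A =
  [   0.70    -0.15]
  [  -0.05     0.95]
det(I−A) = (0.70)(0.95) − (-0.15)(-0.05) = 0.6575
adj(I−A) = [[0.95, 0.15], [0.05, 0.70]]
(I − A)⁻¹ = adj(I−A) / det(I−A) ≈
  [   1.4449     0.2281]
  [   0.0760     1.0646]
First solve x = (I − A)⁻¹ d = adj(I−A)·d / det(I−A); in particular x_D = (0.95·210 + 0.15·280) / 0.6575 = 241.50 / 0.6575 ≈ 367.300.
Intermediate flow from U to D: z_UD = a_UD · x_D = 0.05 × 241.50 / 0.6575 = 12.075 / 0.6575 ≈ 18.4.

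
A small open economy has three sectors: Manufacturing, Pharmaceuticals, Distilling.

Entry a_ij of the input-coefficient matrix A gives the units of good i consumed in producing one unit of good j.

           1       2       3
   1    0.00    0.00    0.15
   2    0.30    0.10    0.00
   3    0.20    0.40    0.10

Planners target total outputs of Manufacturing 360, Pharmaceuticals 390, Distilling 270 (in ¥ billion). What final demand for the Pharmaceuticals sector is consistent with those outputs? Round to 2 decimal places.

I − A =
  [   1.00     0.00    -0.15]
  [  -0.30     0.90     0.00]
  [  -0.20    -0.40     0.90]
d = (I − A) x:
  d_1 = (+1.00)·360 + (+0.00)·390 + (-0.15)·270 = 319.50
  d_2 = (-0.30)·360 + (+0.90)·390 + (+0.00)·270 = 243.00
  d_3 = (-0.20)·360 + (-0.40)·390 + (+0.90)·270 = 15.00

d_2 = 243.00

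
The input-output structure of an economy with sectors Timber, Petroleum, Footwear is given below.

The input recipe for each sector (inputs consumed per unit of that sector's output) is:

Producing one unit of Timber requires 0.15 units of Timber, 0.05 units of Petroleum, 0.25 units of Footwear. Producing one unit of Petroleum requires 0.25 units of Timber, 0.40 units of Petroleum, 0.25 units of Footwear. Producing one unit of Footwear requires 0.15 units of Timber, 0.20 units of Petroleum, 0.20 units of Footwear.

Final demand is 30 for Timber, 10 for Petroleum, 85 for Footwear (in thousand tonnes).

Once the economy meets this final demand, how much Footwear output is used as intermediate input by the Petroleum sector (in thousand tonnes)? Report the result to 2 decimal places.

I − A =
  [   0.85    -0.25    -0.15]
  [  -0.05     0.60    -0.20]
  [  -0.25    -0.25     0.80]
Cofactors of I−A, C_ij = (−1)^(i+j)·(minor ij) (rows/columns in the sector order above):
  C_11 = (0.60)(0.80) − (-0.20)(-0.25) = 0.4300
  C_12 = −[(-0.05)(0.80) − (-0.20)(-0.25)] = 0.0900
  C_13 = (-0.05)(-0.25) − (0.60)(-0.25) = 0.1625
  C_21 = −[(-0.25)(0.80) − (-0.15)(-0.25)] = 0.2375
  C_22 = (0.85)(0.80) − (-0.15)(-0.25) = 0.6425
  C_23 = −[(0.85)(-0.25) − (-0.25)(-0.25)] = 0.2750
  C_31 = (-0.25)(-0.20) − (-0.15)(0.60) = 0.1400
  C_32 = −[(0.85)(-0.20) − (-0.15)(-0.05)] = 0.1775
  C_33 = (0.85)(0.60) − (-0.25)(-0.05) = 0.4975
det(I−A) = Σ_j (I−A)_1j·C_1j = (0.85)(0.4300) + (-0.25)(0.0900) + (-0.15)(0.1625) = 0.318625
adj(I−A) = Cᵀ =
  [ 0.4300   0.2375   0.1400]
  [ 0.0900   0.6425   0.1775]
  [ 0.1625   0.2750   0.4975]
(I − A)⁻¹ = adj(I−A) / det(I−A) ≈
  [   1.3495     0.7454     0.4394]
  [   0.2825     2.0165     0.5571]
  [   0.5100     0.8631     1.5614]
First solve x = (I − A)⁻¹ d = adj(I−A)·d / det(I−A); in particular x_2 = (0.0900·30 + 0.6425·10 + 0.1775·85) / 0.318625 = 24.2125 / 0.318625 ≈ 75.9906.
Intermediate flow from 3 to 2: z_32 = a_32 · x_2 = 0.25 × 24.2125 / 0.318625 = 6.053125 / 0.318625 ≈ 19.00.

z_32 = 19.00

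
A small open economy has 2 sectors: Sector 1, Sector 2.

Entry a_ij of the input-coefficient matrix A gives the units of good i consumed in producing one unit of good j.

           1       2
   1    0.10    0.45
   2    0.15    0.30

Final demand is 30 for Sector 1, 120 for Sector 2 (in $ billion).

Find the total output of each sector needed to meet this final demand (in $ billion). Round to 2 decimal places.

I − A =
  [   0.90    -0.45]
  [  -0.15     0.70]
det(I−A) = (0.90)(0.70) − (-0.45)(-0.15) = 0.5625
adj(I−A) = [[0.70, 0.45], [0.15, 0.90]]
(I − A)⁻¹ = adj(I−A) / det(I−A) ≈
  [   1.2444     0.8000]
  [   0.2667     1.6000]
x = (I − A)⁻¹ d = adj(I−A)·d / det(I−A), with det(I−A) = 0.5625:
  x_1 = (0.70·30 + 0.45·120) / 0.5625 = 75.00 / 0.5625 ≈ 133.33
  x_2 = (0.15·30 + 0.90·120) / 0.5625 = 112.50 / 0.5625 = 200.00

x_1 = 133.33, x_2 = 200.00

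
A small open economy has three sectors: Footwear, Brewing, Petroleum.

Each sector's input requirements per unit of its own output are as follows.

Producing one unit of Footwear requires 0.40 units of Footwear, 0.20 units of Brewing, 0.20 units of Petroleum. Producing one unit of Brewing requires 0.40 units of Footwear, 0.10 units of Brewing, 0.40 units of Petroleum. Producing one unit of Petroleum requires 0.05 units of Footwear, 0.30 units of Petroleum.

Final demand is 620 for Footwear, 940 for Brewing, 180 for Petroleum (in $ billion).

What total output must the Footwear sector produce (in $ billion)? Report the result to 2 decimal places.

x_F = 2202.91

I − A =
  [   0.60    -0.40    -0.05]
  [  -0.20     0.90     0.00]
  [  -0.20    -0.40     0.70]
Cofactors of I−A, C_ij = (−1)^(i+j)·(minor ij) (rows/columns in the sector order above):
  C_11 = (0.90)(0.70) − (0.00)(-0.40) = 0.6300
  C_12 = −[(-0.20)(0.70) − (0.00)(-0.20)] = 0.1400
  C_13 = (-0.20)(-0.40) − (0.90)(-0.20) = 0.2600
  C_21 = −[(-0.40)(0.70) − (-0.05)(-0.40)] = 0.3000
  C_22 = (0.60)(0.70) − (-0.05)(-0.20) = 0.4100
  C_23 = −[(0.60)(-0.40) − (-0.40)(-0.20)] = 0.3200
  C_31 = (-0.40)(0.00) − (-0.05)(0.90) = 0.0450
  C_32 = −[(0.60)(0.00) − (-0.05)(-0.20)] = 0.0100
  C_33 = (0.60)(0.90) − (-0.40)(-0.20) = 0.4600
det(I−A) = Σ_j (I−A)_1j·C_1j = (0.60)(0.6300) + (-0.40)(0.1400) + (-0.05)(0.2600) = 0.3090
adj(I−A) = Cᵀ =
  [ 0.6300   0.3000   0.0450]
  [ 0.1400   0.4100   0.0100]
  [ 0.2600   0.3200   0.4600]
(I − A)⁻¹ = adj(I−A) / det(I−A) ≈
  [   2.0388     0.9709     0.1456]
  [   0.4531     1.3269     0.0324]
  [   0.8414     1.0356     1.4887]
x = (I − A)⁻¹ d = adj(I−A)·d / det(I−A), with det(I−A) = 0.3090:
  x_F = (0.6300·620 + 0.3000·940 + 0.0450·180) / 0.3090 = 680.70 / 0.3090 ≈ 2202.91
  x_B = (0.1400·620 + 0.4100·940 + 0.0100·180) / 0.3090 = 474.00 / 0.3090 ≈ 1533.98
  x_P = (0.2600·620 + 0.3200·940 + 0.4600·180) / 0.3090 = 544.80 / 0.3090 ≈ 1763.11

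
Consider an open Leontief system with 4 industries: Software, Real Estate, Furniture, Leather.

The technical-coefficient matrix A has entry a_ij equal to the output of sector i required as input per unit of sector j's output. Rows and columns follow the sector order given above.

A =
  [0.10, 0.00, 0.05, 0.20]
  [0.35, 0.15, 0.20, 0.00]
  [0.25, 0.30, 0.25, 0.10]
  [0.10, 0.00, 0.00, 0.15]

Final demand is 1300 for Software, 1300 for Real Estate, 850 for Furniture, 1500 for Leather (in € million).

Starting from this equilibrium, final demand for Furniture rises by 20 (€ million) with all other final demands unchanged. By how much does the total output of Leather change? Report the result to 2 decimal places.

Δx_4 = 0.20

I − A =
  [   0.90     0.00    -0.05    -0.20]
  [  -0.35     0.85    -0.20     0.00]
  [  -0.25    -0.30     0.75    -0.10]
  [  -0.10     0.00     0.00     0.85]
Compute the cofactors C_ij = (−1)^(i+j)·(3×3 minor ij) of I−A; the adjugate is their transpose:
adj(I−A) = Cᵀ =
  [ 0.490875   0.012750   0.036125   0.119750]
  [ 0.267625   0.547625   0.163875   0.082250]
  [ 0.278375   0.223500   0.633250   0.140000]
  [ 0.057750   0.001500   0.004250   0.503875]
det(I−A) = Σ_j (I−A)_1j·C_1j = (0.90)(0.490875) + (0.00)(0.267625) + (-0.05)(0.278375) + (-0.20)(0.057750) = 0.41631875
(I − A)⁻¹ = adj(I−A) / det(I−A) ≈
  [   1.1791     0.0306     0.0868     0.2876]
  [   0.6428     1.3154     0.3936     0.1976]
  [   0.6687     0.5368     1.5211     0.3363]
  [   0.1387     0.0036     0.0102     1.2103]
Δx = (I − A)⁻¹ Δd with Δd having +20 in the Furniture component and 0 elsewhere.
So Δx_4 = L_43 · (+20), where L_43 = adj(I−A)_43 / det(I−A) = 0.004250 / 0.41631875.
Δx_4 = 0.004250 × (+20) / 0.41631875 = 0.085 / 0.41631875 ≈ 0.20.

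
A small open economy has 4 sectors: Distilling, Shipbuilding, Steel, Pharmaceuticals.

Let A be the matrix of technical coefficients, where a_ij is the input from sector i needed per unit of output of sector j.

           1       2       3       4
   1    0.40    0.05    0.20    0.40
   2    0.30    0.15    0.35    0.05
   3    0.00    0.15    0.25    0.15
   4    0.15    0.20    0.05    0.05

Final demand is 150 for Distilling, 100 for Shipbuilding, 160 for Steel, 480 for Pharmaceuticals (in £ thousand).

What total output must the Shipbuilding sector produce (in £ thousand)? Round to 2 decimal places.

x_2 = 768.61

I − A =
  [   0.60    -0.05    -0.20    -0.40]
  [  -0.30     0.85    -0.35    -0.05]
  [   0.00    -0.15     0.75    -0.15]
  [  -0.15    -0.20    -0.05     0.95]
Compute the cofactors C_ij = (−1)^(i+j)·(3×3 minor ij) of I−A; the adjugate is their transpose:
adj(I−A) = Cᵀ =
  [ 0.531000   0.132750   0.221250   0.265500]
  [ 0.225000   0.373500   0.244500   0.153000]
  [ 0.072000   0.095625   0.388875   0.096750]
  [ 0.135000   0.104625   0.106875   0.330750]
det(I−A) = Σ_j (I−A)_1j·C_1j = (0.60)(0.531000) + (-0.05)(0.225000) + (-0.20)(0.072000) + (-0.40)(0.135000) = 0.23895
(I − A)⁻¹ = adj(I−A) / det(I−A) ≈
  [   2.2222     0.5556     0.9259     1.1111]
  [   0.9416     1.5631     1.0232     0.6403]
  [   0.3013     0.4002     1.6274     0.4049]
  [   0.5650     0.4379     0.4473     1.3842]
x = (I − A)⁻¹ d = adj(I−A)·d / det(I−A), with det(I−A) = 0.23895:
  x_1 = (0.531000·150 + 0.132750·100 + 0.221250·160 + 0.265500·480) / 0.23895 = 255.765 / 0.23895 ≈ 1070.37
  x_2 = (0.225000·150 + 0.373500·100 + 0.244500·160 + 0.153000·480) / 0.23895 = 183.66 / 0.23895 ≈ 768.61
  x_3 = (0.072000·150 + 0.095625·100 + 0.388875·160 + 0.096750·480) / 0.23895 = 129.0225 / 0.23895 ≈ 539.96
  x_4 = (0.135000·150 + 0.104625·100 + 0.106875·160 + 0.330750·480) / 0.23895 = 206.5725 / 0.23895 ≈ 864.50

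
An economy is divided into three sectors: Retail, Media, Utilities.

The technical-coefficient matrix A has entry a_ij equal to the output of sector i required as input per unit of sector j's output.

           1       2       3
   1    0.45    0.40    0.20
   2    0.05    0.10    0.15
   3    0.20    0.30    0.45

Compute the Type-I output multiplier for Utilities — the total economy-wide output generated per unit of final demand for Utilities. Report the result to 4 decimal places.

I − A =
  [   0.55    -0.40    -0.20]
  [  -0.05     0.90    -0.15]
  [  -0.20    -0.30     0.55]
Cofactors of I−A, C_ij = (−1)^(i+j)·(minor ij) (rows/columns in the sector order above):
  C_11 = (0.90)(0.55) − (-0.15)(-0.30) = 0.4500
  C_12 = −[(-0.05)(0.55) − (-0.15)(-0.20)] = 0.0575
  C_13 = (-0.05)(-0.30) − (0.90)(-0.20) = 0.1950
  C_21 = −[(-0.40)(0.55) − (-0.20)(-0.30)] = 0.2800
  C_22 = (0.55)(0.55) − (-0.20)(-0.20) = 0.2625
  C_23 = −[(0.55)(-0.30) − (-0.40)(-0.20)] = 0.2450
  C_31 = (-0.40)(-0.15) − (-0.20)(0.90) = 0.2400
  C_32 = −[(0.55)(-0.15) − (-0.20)(-0.05)] = 0.0925
  C_33 = (0.55)(0.90) − (-0.40)(-0.05) = 0.4750
det(I−A) = Σ_j (I−A)_1j·C_1j = (0.55)(0.4500) + (-0.40)(0.0575) + (-0.20)(0.1950) = 0.1855
adj(I−A) = Cᵀ =
  [ 0.4500   0.2800   0.2400]
  [ 0.0575   0.2625   0.0925]
  [ 0.1950   0.2450   0.4750]
(I − A)⁻¹ = adj(I−A) / det(I−A) ≈
  [   2.42588     1.50943     1.29380]
  [   0.30997     1.41509     0.49865]
  [   1.05121     1.32075     2.56065]
The output multiplier for sector j is the column-j sum of the Leontief inverse (I − A)⁻¹ = adj(I−A) / det(I−A).
Column 3 of adj(I−A): (0.2400, 0.0925, 0.4750); det(I−A) = 0.1855.
m_3 = (0.2400 + 0.0925 + 0.4750) / 0.1855 = 0.8075 / 0.1855 ≈ 4.3531.

m_3 = 4.3531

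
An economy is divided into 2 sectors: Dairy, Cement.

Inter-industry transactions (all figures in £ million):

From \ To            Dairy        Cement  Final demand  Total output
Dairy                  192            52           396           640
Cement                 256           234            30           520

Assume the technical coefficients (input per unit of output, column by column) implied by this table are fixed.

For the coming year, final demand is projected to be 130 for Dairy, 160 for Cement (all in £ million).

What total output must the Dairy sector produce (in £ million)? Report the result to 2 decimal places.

Technical coefficients a_ij = z_ij / X_j:
  a_11 = 192/640 = 0.30, a_21 = 256/640 = 0.40
  a_12 = 52/520 = 0.10, a_22 = 234/520 = 0.45
I − A =
  [   0.70    -0.10]
  [  -0.40     0.55]
det(I−A) = (0.70)(0.55) − (-0.10)(-0.40) = 0.3450
adj(I−A) = [[0.55, 0.10], [0.40, 0.70]]
(I − A)⁻¹ = adj(I−A) / det(I−A) ≈
  [   1.5942     0.2899]
  [   1.1594     2.0290]
x = (I − A)⁻¹ d = adj(I−A)·d / det(I−A), with det(I−A) = 0.3450:
  x_1 = (0.55·130 + 0.10·160) / 0.3450 = 87.50 / 0.3450 ≈ 253.62
  x_2 = (0.40·130 + 0.70·160) / 0.3450 = 164.00 / 0.3450 ≈ 475.36

x_1 = 253.62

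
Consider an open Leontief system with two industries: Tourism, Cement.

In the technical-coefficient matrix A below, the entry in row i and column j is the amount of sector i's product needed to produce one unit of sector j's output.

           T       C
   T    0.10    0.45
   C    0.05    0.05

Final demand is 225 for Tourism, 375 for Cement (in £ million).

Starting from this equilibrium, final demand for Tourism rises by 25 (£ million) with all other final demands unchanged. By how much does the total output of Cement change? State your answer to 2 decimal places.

Δx_C = 1.50

I − A =
  [   0.90    -0.45]
  [  -0.05     0.95]
det(I−A) = (0.90)(0.95) − (-0.45)(-0.05) = 0.8325
adj(I−A) = [[0.95, 0.45], [0.05, 0.90]]
(I − A)⁻¹ = adj(I−A) / det(I−A) ≈
  [   1.1411     0.5405]
  [   0.0601     1.0811]
Δx = (I − A)⁻¹ Δd with Δd having +25 in the Tourism component and 0 elsewhere.
So Δx_C = L_CT · (+25), where L_CT = adj(I−A)_CT / det(I−A) = 0.05 / 0.8325.
Δx_C = 0.05 × (+25) / 0.8325 = 1.25 / 0.8325 ≈ 1.50.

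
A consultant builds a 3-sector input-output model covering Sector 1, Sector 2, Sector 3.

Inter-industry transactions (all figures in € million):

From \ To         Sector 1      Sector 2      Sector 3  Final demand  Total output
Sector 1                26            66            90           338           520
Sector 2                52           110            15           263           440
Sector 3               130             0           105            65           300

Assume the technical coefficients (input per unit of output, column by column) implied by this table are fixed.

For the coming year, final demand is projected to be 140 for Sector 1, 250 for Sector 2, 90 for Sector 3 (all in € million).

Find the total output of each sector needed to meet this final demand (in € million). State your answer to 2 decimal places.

x_1 = 287.29, x_2 = 388.24, x_3 = 248.96

Technical coefficients a_ij = z_ij / X_j:
  a_11 = 26/520 = 0.05, a_21 = 52/520 = 0.10, a_31 = 130/520 = 0.25
  a_12 = 66/440 = 0.15, a_22 = 110/440 = 0.25, a_32 = 0/440 = 0.00
  a_13 = 90/300 = 0.30, a_23 = 15/300 = 0.05, a_33 = 105/300 = 0.35
I − A =
  [   0.95    -0.15    -0.30]
  [  -0.10     0.75    -0.05]
  [  -0.25     0.00     0.65]
Cofactors of I−A, C_ij = (−1)^(i+j)·(minor ij) (rows/columns in the sector order above):
  C_11 = (0.75)(0.65) − (-0.05)(0.00) = 0.4875
  C_12 = −[(-0.10)(0.65) − (-0.05)(-0.25)] = 0.0775
  C_13 = (-0.10)(0.00) − (0.75)(-0.25) = 0.1875
  C_21 = −[(-0.15)(0.65) − (-0.30)(0.00)] = 0.0975
  C_22 = (0.95)(0.65) − (-0.30)(-0.25) = 0.5425
  C_23 = −[(0.95)(0.00) − (-0.15)(-0.25)] = 0.0375
  C_31 = (-0.15)(-0.05) − (-0.30)(0.75) = 0.2325
  C_32 = −[(0.95)(-0.05) − (-0.30)(-0.10)] = 0.0775
  C_33 = (0.95)(0.75) − (-0.15)(-0.10) = 0.6975
det(I−A) = Σ_j (I−A)_1j·C_1j = (0.95)(0.4875) + (-0.15)(0.0775) + (-0.30)(0.1875) = 0.39525
adj(I−A) = Cᵀ =
  [ 0.4875   0.0975   0.2325]
  [ 0.0775   0.5425   0.0775]
  [ 0.1875   0.0375   0.6975]
(I − A)⁻¹ = adj(I−A) / det(I−A) ≈
  [   1.2334     0.2467     0.5882]
  [   0.1961     1.3725     0.1961]
  [   0.4744     0.0949     1.7647]
x = (I − A)⁻¹ d = adj(I−A)·d / det(I−A), with det(I−A) = 0.39525:
  x_1 = (0.4875·140 + 0.0975·250 + 0.2325·90) / 0.39525 = 113.55 / 0.39525 ≈ 287.29
  x_2 = (0.0775·140 + 0.5425·250 + 0.0775·90) / 0.39525 = 153.45 / 0.39525 ≈ 388.24
  x_3 = (0.1875·140 + 0.0375·250 + 0.6975·90) / 0.39525 = 98.40 / 0.39525 ≈ 248.96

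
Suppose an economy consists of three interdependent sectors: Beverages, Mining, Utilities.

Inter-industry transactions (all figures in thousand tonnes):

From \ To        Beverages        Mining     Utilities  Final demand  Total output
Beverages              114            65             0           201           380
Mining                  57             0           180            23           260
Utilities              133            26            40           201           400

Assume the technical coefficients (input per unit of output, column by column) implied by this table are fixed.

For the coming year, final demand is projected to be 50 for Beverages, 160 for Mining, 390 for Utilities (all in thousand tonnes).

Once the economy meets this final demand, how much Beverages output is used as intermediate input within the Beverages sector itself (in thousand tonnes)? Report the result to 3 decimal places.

z_BB = 70.021

Technical coefficients a_ij = z_ij / X_j:
  a_BB = 114/380 = 0.30, a_MB = 57/380 = 0.15, a_UB = 133/380 = 0.35
  a_BM = 65/260 = 0.25, a_MM = 0/260 = 0.00, a_UM = 26/260 = 0.10
  a_BU = 0/400 = 0.00, a_MU = 180/400 = 0.45, a_UU = 40/400 = 0.10
I − A =
  [   0.70    -0.25     0.00]
  [  -0.15     1.00    -0.45]
  [  -0.35    -0.10     0.90]
Cofactors of I−A, C_ij = (−1)^(i+j)·(minor ij) (rows/columns in the sector order above):
  C_11 = (1.00)(0.90) − (-0.45)(-0.10) = 0.8550
  C_12 = −[(-0.15)(0.90) − (-0.45)(-0.35)] = 0.2925
  C_13 = (-0.15)(-0.10) − (1.00)(-0.35) = 0.3650
  C_21 = −[(-0.25)(0.90) − (0.00)(-0.10)] = 0.2250
  C_22 = (0.70)(0.90) − (0.00)(-0.35) = 0.6300
  C_23 = −[(0.70)(-0.10) − (-0.25)(-0.35)] = 0.1575
  C_31 = (-0.25)(-0.45) − (0.00)(1.00) = 0.1125
  C_32 = −[(0.70)(-0.45) − (0.00)(-0.15)] = 0.3150
  C_33 = (0.70)(1.00) − (-0.25)(-0.15) = 0.6625
det(I−A) = Σ_j (I−A)_1j·C_1j = (0.70)(0.8550) + (-0.25)(0.2925) + (0.00)(0.3650) = 0.525375
adj(I−A) = Cᵀ =
  [ 0.8550   0.2250   0.1125]
  [ 0.2925   0.6300   0.3150]
  [ 0.3650   0.1575   0.6625]
(I − A)⁻¹ = adj(I−A) / det(I−A) ≈
  [   1.6274     0.4283     0.2141]
  [   0.5567     1.1991     0.5996]
  [   0.6947     0.2998     1.2610]
First solve x = (I − A)⁻¹ d = adj(I−A)·d / det(I−A); in particular x_B = (0.8550·50 + 0.2250·160 + 0.1125·390) / 0.525375 = 122.625 / 0.525375 ≈ 233.40471.
Intermediate flow from B to B: z_BB = a_BB · x_B = 0.30 × 122.625 / 0.525375 = 36.7875 / 0.525375 ≈ 70.021.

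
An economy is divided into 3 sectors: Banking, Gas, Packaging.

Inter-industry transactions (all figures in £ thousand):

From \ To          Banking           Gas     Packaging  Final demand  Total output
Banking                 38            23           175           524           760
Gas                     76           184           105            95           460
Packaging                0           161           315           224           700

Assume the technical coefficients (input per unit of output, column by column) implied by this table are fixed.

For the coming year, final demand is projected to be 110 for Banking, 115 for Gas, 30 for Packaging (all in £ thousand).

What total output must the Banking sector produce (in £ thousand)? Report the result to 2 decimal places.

Technical coefficients a_ij = z_ij / X_j:
  a_BB = 38/760 = 0.05, a_GB = 76/760 = 0.10, a_PB = 0/760 = 0.00
  a_BG = 23/460 = 0.05, a_GG = 184/460 = 0.40, a_PG = 161/460 = 0.35
  a_BP = 175/700 = 0.25, a_GP = 105/700 = 0.15, a_PP = 315/700 = 0.45
I − A =
  [   0.95    -0.05    -0.25]
  [  -0.10     0.60    -0.15]
  [   0.00    -0.35     0.55]
Cofactors of I−A, C_ij = (−1)^(i+j)·(minor ij) (rows/columns in the sector order above):
  C_11 = (0.60)(0.55) − (-0.15)(-0.35) = 0.2775
  C_12 = −[(-0.10)(0.55) − (-0.15)(0.00)] = 0.0550
  C_13 = (-0.10)(-0.35) − (0.60)(0.00) = 0.0350
  C_21 = −[(-0.05)(0.55) − (-0.25)(-0.35)] = 0.1150
  C_22 = (0.95)(0.55) − (-0.25)(0.00) = 0.5225
  C_23 = −[(0.95)(-0.35) − (-0.05)(0.00)] = 0.3325
  C_31 = (-0.05)(-0.15) − (-0.25)(0.60) = 0.1575
  C_32 = −[(0.95)(-0.15) − (-0.25)(-0.10)] = 0.1675
  C_33 = (0.95)(0.60) − (-0.05)(-0.10) = 0.5650
det(I−A) = Σ_j (I−A)_1j·C_1j = (0.95)(0.2775) + (-0.05)(0.0550) + (-0.25)(0.0350) = 0.252125
adj(I−A) = Cᵀ =
  [ 0.2775   0.1150   0.1575]
  [ 0.0550   0.5225   0.1675]
  [ 0.0350   0.3325   0.5650]
(I − A)⁻¹ = adj(I−A) / det(I−A) ≈
  [   1.1006     0.4561     0.6247]
  [   0.2181     2.0724     0.6644]
  [   0.1388     1.3188     2.2410]
x = (I − A)⁻¹ d = adj(I−A)·d / det(I−A), with det(I−A) = 0.252125:
  x_B = (0.2775·110 + 0.1150·115 + 0.1575·30) / 0.252125 = 48.475 / 0.252125 ≈ 192.27
  x_G = (0.0550·110 + 0.5225·115 + 0.1675·30) / 0.252125 = 71.1625 / 0.252125 ≈ 282.25
  x_P = (0.0350·110 + 0.3325·115 + 0.5650·30) / 0.252125 = 59.0375 / 0.252125 ≈ 234.16

x_B = 192.27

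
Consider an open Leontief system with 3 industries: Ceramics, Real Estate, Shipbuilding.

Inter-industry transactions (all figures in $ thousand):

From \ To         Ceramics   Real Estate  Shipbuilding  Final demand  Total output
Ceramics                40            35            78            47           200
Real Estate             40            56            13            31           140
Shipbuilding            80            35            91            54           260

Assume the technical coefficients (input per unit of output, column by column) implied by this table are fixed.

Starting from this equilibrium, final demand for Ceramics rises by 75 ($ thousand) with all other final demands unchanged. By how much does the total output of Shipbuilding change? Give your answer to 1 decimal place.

Δx_3 = 122.5

Technical coefficients a_ij = z_ij / X_j:
  a_11 = 40/200 = 0.20, a_21 = 40/200 = 0.20, a_31 = 80/200 = 0.40
  a_12 = 35/140 = 0.25, a_22 = 56/140 = 0.40, a_32 = 35/140 = 0.25
  a_13 = 78/260 = 0.30, a_23 = 13/260 = 0.05, a_33 = 91/260 = 0.35
I − A =
  [   0.80    -0.25    -0.30]
  [  -0.20     0.60    -0.05]
  [  -0.40    -0.25     0.65]
Cofactors of I−A, C_ij = (−1)^(i+j)·(minor ij) (rows/columns in the sector order above):
  C_11 = (0.60)(0.65) − (-0.05)(-0.25) = 0.3775
  C_12 = −[(-0.20)(0.65) − (-0.05)(-0.40)] = 0.1500
  C_13 = (-0.20)(-0.25) − (0.60)(-0.40) = 0.2900
  C_21 = −[(-0.25)(0.65) − (-0.30)(-0.25)] = 0.2375
  C_22 = (0.80)(0.65) − (-0.30)(-0.40) = 0.4000
  C_23 = −[(0.80)(-0.25) − (-0.25)(-0.40)] = 0.3000
  C_31 = (-0.25)(-0.05) − (-0.30)(0.60) = 0.1925
  C_32 = −[(0.80)(-0.05) − (-0.30)(-0.20)] = 0.1000
  C_33 = (0.80)(0.60) − (-0.25)(-0.20) = 0.4300
det(I−A) = Σ_j (I−A)_1j·C_1j = (0.80)(0.3775) + (-0.25)(0.1500) + (-0.30)(0.2900) = 0.1775
adj(I−A) = Cᵀ =
  [ 0.3775   0.2375   0.1925]
  [ 0.1500   0.4000   0.1000]
  [ 0.2900   0.3000   0.4300]
(I − A)⁻¹ = adj(I−A) / det(I−A) ≈
  [   2.1268     1.3380     1.0845]
  [   0.8451     2.2535     0.5634]
  [   1.6338     1.6901     2.4225]
Δx = (I − A)⁻¹ Δd with Δd having +75 in the Ceramics component and 0 elsewhere.
So Δx_3 = L_31 · (+75), where L_31 = adj(I−A)_31 / det(I−A) = 0.2900 / 0.1775.
Δx_3 = 0.2900 × (+75) / 0.1775 = 21.75 / 0.1775 ≈ 122.5.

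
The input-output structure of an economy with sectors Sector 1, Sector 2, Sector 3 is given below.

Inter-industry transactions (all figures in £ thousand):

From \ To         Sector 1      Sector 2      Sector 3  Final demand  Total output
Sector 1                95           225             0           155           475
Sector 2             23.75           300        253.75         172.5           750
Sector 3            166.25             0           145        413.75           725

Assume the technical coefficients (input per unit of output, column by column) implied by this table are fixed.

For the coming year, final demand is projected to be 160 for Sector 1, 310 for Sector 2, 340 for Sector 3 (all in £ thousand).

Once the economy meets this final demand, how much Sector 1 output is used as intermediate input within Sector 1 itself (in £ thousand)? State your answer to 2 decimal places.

z_11 = 111.50

Technical coefficients a_ij = z_ij / X_j:
  a_11 = 95/475 = 0.20, a_21 = 23.75/475 = 0.05, a_31 = 166.25/475 = 0.35
  a_12 = 225/750 = 0.30, a_22 = 300/750 = 0.40, a_32 = 0/750 = 0.00
  a_13 = 0/725 = 0.00, a_23 = 253.75/725 = 0.35, a_33 = 145/725 = 0.20
I − A =
  [   0.80    -0.30     0.00]
  [  -0.05     0.60    -0.35]
  [  -0.35     0.00     0.80]
Cofactors of I−A, C_ij = (−1)^(i+j)·(minor ij) (rows/columns in the sector order above):
  C_11 = (0.60)(0.80) − (-0.35)(0.00) = 0.4800
  C_12 = −[(-0.05)(0.80) − (-0.35)(-0.35)] = 0.1625
  C_13 = (-0.05)(0.00) − (0.60)(-0.35) = 0.2100
  C_21 = −[(-0.30)(0.80) − (0.00)(0.00)] = 0.2400
  C_22 = (0.80)(0.80) − (0.00)(-0.35) = 0.6400
  C_23 = −[(0.80)(0.00) − (-0.30)(-0.35)] = 0.1050
  C_31 = (-0.30)(-0.35) − (0.00)(0.60) = 0.1050
  C_32 = −[(0.80)(-0.35) − (0.00)(-0.05)] = 0.2800
  C_33 = (0.80)(0.60) − (-0.30)(-0.05) = 0.4650
det(I−A) = Σ_j (I−A)_1j·C_1j = (0.80)(0.4800) + (-0.30)(0.1625) + (0.00)(0.2100) = 0.33525
adj(I−A) = Cᵀ =
  [ 0.4800   0.2400   0.1050]
  [ 0.1625   0.6400   0.2800]
  [ 0.2100   0.1050   0.4650]
(I − A)⁻¹ = adj(I−A) / det(I−A) ≈
  [   1.4318     0.7159     0.3132]
  [   0.4847     1.9090     0.8352]
  [   0.6264     0.3132     1.3870]
First solve x = (I − A)⁻¹ d = adj(I−A)·d / det(I−A); in particular x_1 = (0.4800·160 + 0.2400·310 + 0.1050·340) / 0.33525 = 186.90 / 0.33525 ≈ 557.4944.
Intermediate flow from 1 to 1: z_11 = a_11 · x_1 = 0.20 × 186.90 / 0.33525 = 37.38 / 0.33525 ≈ 111.50.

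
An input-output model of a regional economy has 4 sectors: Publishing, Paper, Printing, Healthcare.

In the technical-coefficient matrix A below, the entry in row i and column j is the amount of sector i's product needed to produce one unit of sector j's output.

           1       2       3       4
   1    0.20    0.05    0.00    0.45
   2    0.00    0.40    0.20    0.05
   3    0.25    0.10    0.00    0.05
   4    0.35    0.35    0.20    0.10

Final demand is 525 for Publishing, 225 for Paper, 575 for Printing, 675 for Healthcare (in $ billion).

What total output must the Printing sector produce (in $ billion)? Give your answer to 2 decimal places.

x_3 = 1264.28

I − A =
  [   0.80    -0.05     0.00    -0.45]
  [   0.00     0.60    -0.20    -0.05]
  [  -0.25    -0.10     1.00    -0.05]
  [  -0.35    -0.35    -0.20     0.90]
Compute the cofactors C_ij = (−1)^(i+j)·(3×3 minor ij) of I−A; the adjugate is their transpose:
adj(I−A) = Cᵀ =
  [ 0.494000   0.211000   0.095000   0.264000]
  [ 0.068500   0.532000   0.120500   0.070500]
  [ 0.142875   0.121750   0.322625   0.096125]
  [ 0.250500   0.316000   0.155500   0.461500]
det(I−A) = Σ_j (I−A)_1j·C_1j = (0.80)(0.494000) + (-0.05)(0.068500) + (0.00)(0.142875) + (-0.45)(0.250500) = 0.27905
(I − A)⁻¹ = adj(I−A) / det(I−A) ≈
  [   1.7703     0.7561     0.3404     0.9461]
  [   0.2455     1.9065     0.4318     0.2526]
  [   0.5120     0.4363     1.1562     0.3445]
  [   0.8977     1.1324     0.5572     1.6538]
x = (I − A)⁻¹ d = adj(I−A)·d / det(I−A), with det(I−A) = 0.27905:
  x_1 = (0.494000·525 + 0.211000·225 + 0.095000·575 + 0.264000·675) / 0.27905 = 539.65 / 0.27905 ≈ 1933.88
  x_2 = (0.068500·525 + 0.532000·225 + 0.120500·575 + 0.070500·675) / 0.27905 = 272.5375 / 0.27905 ≈ 976.66
  x_3 = (0.142875·525 + 0.121750·225 + 0.322625·575 + 0.096125·675) / 0.27905 = 352.796875 / 0.27905 ≈ 1264.28
  x_4 = (0.250500·525 + 0.316000·225 + 0.155500·575 + 0.461500·675) / 0.27905 = 603.5375 / 0.27905 ≈ 2162.83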